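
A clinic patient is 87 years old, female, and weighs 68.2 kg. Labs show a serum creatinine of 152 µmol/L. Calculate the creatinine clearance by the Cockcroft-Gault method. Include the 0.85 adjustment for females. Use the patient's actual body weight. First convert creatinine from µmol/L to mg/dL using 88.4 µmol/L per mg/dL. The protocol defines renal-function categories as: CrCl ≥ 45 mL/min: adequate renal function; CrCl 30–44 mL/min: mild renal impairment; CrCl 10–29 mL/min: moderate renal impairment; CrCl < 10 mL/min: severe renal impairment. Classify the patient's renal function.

moderate renal impairment

SCr = 152 / 88.4 = 1.719 mg/dL
CrCl = (140 − 87) × 68.2 / (72 × 1.719) × 0.85 = 3614.6 / 123.77 × 0.85 ≈ 24.8 mL/min
25 mL/min falls in the 'moderate renal impairment' range.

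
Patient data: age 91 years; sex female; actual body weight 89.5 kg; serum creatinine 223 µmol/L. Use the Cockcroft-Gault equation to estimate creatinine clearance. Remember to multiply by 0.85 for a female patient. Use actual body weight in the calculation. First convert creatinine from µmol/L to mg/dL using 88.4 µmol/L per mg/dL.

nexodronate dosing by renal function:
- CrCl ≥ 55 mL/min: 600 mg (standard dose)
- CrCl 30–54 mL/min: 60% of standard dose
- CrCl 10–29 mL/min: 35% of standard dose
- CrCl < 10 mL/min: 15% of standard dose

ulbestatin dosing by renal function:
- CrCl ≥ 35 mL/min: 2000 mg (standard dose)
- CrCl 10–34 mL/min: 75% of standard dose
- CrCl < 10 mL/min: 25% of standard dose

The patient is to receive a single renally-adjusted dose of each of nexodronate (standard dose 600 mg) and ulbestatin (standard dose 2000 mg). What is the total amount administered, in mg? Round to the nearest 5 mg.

1710 mg

SCr = 223 / 88.4 = 2.523 mg/dL
CrCl = (140 − 91) × 89.5 / (72 × 2.523) × 0.85 = 4385.5 / 181.66 × 0.85 ≈ 20.5 mL/min
CrCl ≈ 21 mL/min.
nexodronate: 10–29 mL/min → 35% of 600 mg = 210 mg.
ulbestatin: 10–34 mL/min → 75% of 2000 mg = 1500 mg.
Total = 210 + 1500 = 1710 mg.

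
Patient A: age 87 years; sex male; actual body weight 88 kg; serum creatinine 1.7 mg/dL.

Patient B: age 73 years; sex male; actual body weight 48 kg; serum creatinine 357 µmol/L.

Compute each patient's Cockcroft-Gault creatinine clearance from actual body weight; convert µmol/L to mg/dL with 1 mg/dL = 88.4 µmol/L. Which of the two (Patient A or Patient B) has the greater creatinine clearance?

Patient A

Patient A: CrCl = (140 − 87) × 88 / (72 × 1.7) = 4664.0 / 122.40 ≈ 38.1 mL/min
Patient B: SCr = 357 / 88.4 = 4.038 mg/dL
Patient B: CrCl = (140 − 73) × 48 / (72 × 4.038) = 3216.0 / 290.74 ≈ 11.1 mL/min
38.1 vs 11.1 mL/min → Patient A is higher.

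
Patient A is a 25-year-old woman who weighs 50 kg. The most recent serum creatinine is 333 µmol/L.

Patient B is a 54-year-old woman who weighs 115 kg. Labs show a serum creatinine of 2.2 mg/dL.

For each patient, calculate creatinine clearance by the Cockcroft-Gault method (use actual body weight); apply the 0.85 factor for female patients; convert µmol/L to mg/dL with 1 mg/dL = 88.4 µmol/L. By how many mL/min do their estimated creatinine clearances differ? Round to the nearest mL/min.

35 mL/min

Patient A: SCr = 333 / 88.4 = 3.767 mg/dL
Patient A: CrCl = (140 − 25) × 50 / (72 × 3.767) × 0.85 = 5750.0 / 271.22 × 0.85 ≈ 18.0 mL/min
Patient B: CrCl = (140 − 54) × 115 / (72 × 2.2) × 0.85 = 9890.0 / 158.40 × 0.85 ≈ 53.1 mL/min
|18.0 − 53.1| = 35.1 mL/min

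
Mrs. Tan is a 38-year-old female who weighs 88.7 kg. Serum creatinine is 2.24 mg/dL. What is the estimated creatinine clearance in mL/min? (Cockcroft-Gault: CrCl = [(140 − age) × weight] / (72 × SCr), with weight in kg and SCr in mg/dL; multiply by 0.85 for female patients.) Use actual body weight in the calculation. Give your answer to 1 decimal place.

47.7 mL/min

CrCl = (140 − 38) × 88.7 / (72 × 2.24) × 0.85 = 9047.4 / 161.28 × 0.85 ≈ 47.7 mL/min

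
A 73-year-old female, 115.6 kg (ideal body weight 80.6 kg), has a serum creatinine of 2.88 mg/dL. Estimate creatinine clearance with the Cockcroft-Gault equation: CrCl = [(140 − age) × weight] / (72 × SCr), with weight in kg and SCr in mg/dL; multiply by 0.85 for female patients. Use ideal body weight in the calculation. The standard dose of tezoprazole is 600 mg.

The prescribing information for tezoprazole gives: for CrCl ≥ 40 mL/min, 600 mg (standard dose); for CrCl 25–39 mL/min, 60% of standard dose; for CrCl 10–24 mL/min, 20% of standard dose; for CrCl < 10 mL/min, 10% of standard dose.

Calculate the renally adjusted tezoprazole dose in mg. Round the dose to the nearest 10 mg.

120 mg

CrCl = (140 − 73) × 80.6 / (72 × 2.88) × 0.85 = 5400.2 / 207.36 × 0.85 ≈ 22.1 mL/min
CrCl ≈ 22 mL/min → bracket 10–24 mL/min.
20% of 600 mg = 120 mg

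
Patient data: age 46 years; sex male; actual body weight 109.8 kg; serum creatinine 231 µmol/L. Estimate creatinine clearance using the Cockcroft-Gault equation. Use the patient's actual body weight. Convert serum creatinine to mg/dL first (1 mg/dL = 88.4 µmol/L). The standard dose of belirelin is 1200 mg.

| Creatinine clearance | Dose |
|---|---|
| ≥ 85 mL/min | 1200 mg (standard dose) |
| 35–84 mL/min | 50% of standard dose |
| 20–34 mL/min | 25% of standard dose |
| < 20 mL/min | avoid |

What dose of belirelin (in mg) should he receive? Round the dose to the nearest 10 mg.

SCr = 231 / 88.4 = 2.613 mg/dL
CrCl = (140 − 46) × 109.8 / (72 × 2.613) = 10321.2 / 188.14 ≈ 54.9 mL/min
CrCl ≈ 55 mL/min → bracket 35–84 mL/min.
50% of 1200 mg = 600 mg

600 mg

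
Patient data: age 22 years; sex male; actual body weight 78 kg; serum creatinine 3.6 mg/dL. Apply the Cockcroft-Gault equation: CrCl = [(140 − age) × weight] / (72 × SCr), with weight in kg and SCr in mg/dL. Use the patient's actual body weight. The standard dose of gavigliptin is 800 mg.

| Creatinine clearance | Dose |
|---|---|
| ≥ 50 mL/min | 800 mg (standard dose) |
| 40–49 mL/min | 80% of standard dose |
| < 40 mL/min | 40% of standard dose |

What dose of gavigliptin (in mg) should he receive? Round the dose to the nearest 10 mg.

CrCl = (140 − 22) × 78 / (72 × 3.6) = 9204.0 / 259.20 ≈ 35.5 mL/min
CrCl ≈ 36 mL/min → bracket < 40 mL/min.
40% of 800 mg = 320 mg

320 mg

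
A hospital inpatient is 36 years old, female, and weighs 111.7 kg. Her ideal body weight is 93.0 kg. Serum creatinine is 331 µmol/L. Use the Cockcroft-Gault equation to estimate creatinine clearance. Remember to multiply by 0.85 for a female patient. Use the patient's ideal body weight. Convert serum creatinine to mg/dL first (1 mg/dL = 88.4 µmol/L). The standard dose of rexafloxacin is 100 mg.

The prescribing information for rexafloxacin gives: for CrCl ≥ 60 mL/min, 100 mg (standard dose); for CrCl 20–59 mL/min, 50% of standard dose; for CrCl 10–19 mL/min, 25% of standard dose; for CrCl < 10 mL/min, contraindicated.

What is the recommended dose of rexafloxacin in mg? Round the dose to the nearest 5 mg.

SCr = 331 / 88.4 = 3.744 mg/dL
CrCl = (140 − 36) × 93 / (72 × 3.744) × 0.85 = 9672.0 / 269.57 × 0.85 ≈ 30.5 mL/min
CrCl ≈ 30 mL/min → bracket 20–59 mL/min.
50% of 100 mg = 50 mg

50 mg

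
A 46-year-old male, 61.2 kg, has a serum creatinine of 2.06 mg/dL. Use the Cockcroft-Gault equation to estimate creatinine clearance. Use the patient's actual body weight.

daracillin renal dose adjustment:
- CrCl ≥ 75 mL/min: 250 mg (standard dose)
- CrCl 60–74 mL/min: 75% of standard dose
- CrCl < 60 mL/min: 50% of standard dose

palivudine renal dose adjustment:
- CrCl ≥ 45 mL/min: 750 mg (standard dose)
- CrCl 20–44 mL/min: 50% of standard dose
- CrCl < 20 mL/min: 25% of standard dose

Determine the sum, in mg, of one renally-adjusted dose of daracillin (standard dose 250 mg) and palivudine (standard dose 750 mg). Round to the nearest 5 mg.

CrCl = (140 − 46) × 61.2 / (72 × 2.06) = 5752.8 / 148.32 ≈ 38.8 mL/min
CrCl ≈ 39 mL/min.
daracillin: < 60 mL/min → 50% of 250 mg = 125 mg.
palivudine: 20–44 mL/min → 50% of 750 mg = 375 mg.
Total = 125 + 375 = 500 mg.

500 mg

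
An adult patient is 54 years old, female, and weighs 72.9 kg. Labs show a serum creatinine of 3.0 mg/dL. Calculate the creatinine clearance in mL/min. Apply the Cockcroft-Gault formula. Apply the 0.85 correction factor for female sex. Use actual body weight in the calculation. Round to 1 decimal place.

CrCl = (140 − 54) × 72.9 / (72 × 3) × 0.85 = 6269.4 / 216.00 × 0.85 ≈ 24.7 mL/min

24.7 mL/min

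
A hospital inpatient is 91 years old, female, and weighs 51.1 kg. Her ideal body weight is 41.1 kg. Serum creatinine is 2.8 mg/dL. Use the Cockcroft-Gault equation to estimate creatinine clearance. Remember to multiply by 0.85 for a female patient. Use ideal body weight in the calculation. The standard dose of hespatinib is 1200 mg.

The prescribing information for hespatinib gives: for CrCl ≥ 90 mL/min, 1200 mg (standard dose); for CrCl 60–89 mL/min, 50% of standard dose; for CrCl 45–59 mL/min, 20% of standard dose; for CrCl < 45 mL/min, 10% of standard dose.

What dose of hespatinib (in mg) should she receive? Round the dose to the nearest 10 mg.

120 mg

CrCl = (140 − 91) × 41.1 / (72 × 2.8) × 0.85 = 2013.9 / 201.60 × 0.85 ≈ 8.5 mL/min
CrCl ≈ 8 mL/min → bracket < 45 mL/min.
10% of 1200 mg = 120 mg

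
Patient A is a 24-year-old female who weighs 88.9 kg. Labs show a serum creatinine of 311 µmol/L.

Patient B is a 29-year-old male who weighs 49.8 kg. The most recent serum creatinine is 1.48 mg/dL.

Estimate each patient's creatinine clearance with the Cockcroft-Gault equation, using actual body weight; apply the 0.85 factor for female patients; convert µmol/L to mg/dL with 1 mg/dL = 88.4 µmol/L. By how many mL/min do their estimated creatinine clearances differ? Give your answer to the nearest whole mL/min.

Patient A: SCr = 311 / 88.4 = 3.518 mg/dL
Patient A: CrCl = (140 − 24) × 88.9 / (72 × 3.518) × 0.85 = 10312.4 / 253.30 × 0.85 ≈ 34.6 mL/min
Patient B: CrCl = (140 − 29) × 49.8 / (72 × 1.48) = 5527.8 / 106.56 ≈ 51.9 mL/min
|34.6 − 51.9| = 17.3 mL/min

17 mL/min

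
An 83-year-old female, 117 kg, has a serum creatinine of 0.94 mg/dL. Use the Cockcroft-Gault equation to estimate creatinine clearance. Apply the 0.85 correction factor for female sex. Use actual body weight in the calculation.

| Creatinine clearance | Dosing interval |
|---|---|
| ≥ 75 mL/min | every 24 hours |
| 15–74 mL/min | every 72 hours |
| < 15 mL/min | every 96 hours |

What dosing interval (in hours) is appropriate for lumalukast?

every 24 hours

CrCl = (140 − 83) × 117 / (72 × 0.94) × 0.85 = 6669.0 / 67.68 × 0.85 ≈ 83.8 mL/min
CrCl ≈ 84 mL/min → bracket ≥ 75 mL/min → every 24 hours.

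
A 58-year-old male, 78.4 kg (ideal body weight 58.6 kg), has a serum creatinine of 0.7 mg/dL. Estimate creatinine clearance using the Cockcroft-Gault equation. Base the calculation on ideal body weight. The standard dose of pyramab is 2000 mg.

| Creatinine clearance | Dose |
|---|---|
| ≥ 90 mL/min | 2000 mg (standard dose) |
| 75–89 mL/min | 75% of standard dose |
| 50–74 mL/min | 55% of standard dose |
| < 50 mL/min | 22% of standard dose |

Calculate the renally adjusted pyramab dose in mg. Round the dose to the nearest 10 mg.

CrCl = (140 − 58) × 58.6 / (72 × 0.7) = 4805.2 / 50.40 ≈ 95.3 mL/min
CrCl ≈ 95 mL/min → bracket ≥ 90 mL/min.
100% of 2000 mg = 2000 mg

2000 mg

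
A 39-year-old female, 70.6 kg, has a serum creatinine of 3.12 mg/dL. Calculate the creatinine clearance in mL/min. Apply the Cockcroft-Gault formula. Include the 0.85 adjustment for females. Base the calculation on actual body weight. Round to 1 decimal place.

27.0 mL/min

CrCl = (140 − 39) × 70.6 / (72 × 3.12) × 0.85 = 7130.6 / 224.64 × 0.85 ≈ 27.0 mL/min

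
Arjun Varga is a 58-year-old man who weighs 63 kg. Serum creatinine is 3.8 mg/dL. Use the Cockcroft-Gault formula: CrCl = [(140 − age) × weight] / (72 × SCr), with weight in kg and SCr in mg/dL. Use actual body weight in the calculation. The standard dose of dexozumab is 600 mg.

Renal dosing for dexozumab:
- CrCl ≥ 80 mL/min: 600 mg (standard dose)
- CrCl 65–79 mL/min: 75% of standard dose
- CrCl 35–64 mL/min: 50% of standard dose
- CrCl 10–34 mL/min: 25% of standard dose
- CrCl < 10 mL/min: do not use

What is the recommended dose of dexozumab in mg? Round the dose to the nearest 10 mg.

CrCl = (140 − 58) × 63 / (72 × 3.8) = 5166.0 / 273.60 ≈ 18.9 mL/min
CrCl ≈ 19 mL/min → bracket 10–34 mL/min.
25% of 600 mg = 150 mg

150 mg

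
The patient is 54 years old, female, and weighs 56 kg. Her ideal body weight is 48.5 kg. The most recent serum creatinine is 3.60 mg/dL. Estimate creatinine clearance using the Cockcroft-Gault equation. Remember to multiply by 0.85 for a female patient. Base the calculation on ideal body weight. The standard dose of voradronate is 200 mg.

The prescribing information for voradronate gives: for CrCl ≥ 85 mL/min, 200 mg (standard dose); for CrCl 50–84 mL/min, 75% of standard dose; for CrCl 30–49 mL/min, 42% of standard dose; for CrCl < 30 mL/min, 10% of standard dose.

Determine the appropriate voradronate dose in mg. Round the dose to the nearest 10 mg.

20 mg

CrCl = (140 − 54) × 48.5 / (72 × 3.6) × 0.85 = 4171.0 / 259.20 × 0.85 ≈ 13.7 mL/min
CrCl ≈ 14 mL/min → bracket < 30 mL/min.
10% of 200 mg = 20 mg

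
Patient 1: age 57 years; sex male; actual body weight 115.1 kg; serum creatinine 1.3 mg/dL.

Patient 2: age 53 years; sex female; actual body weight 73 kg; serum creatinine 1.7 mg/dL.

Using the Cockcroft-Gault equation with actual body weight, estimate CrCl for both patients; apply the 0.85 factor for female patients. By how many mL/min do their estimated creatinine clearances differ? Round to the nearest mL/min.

58 mL/min

Patient 1: CrCl = (140 − 57) × 115.1 / (72 × 1.3) = 9553.3 / 93.60 ≈ 102.1 mL/min
Patient 2: CrCl = (140 − 53) × 73 / (72 × 1.7) × 0.85 = 6351.0 / 122.40 × 0.85 ≈ 44.1 mL/min
|102.1 − 44.1| = 58.0 mL/min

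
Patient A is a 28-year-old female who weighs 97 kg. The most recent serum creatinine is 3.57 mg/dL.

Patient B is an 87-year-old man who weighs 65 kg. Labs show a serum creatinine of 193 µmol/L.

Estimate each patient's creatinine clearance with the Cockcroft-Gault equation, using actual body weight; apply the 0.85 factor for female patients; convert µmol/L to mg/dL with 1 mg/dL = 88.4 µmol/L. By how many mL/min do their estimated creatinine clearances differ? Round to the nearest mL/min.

Patient A: CrCl = (140 − 28) × 97 / (72 × 3.57) × 0.85 = 10864.0 / 257.04 × 0.85 ≈ 35.9 mL/min
Patient B: SCr = 193 / 88.4 = 2.183 mg/dL
Patient B: CrCl = (140 − 87) × 65 / (72 × 2.183) = 3445.0 / 157.18 ≈ 21.9 mL/min
|35.9 − 21.9| = 14.0 mL/min

14 mL/min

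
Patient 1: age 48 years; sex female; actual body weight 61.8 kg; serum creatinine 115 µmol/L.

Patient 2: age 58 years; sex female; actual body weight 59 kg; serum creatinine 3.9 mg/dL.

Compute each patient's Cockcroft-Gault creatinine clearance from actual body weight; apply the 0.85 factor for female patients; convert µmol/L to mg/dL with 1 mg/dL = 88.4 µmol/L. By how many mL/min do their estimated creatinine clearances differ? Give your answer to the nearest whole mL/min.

37 mL/min

Patient 1: SCr = 115 / 88.4 = 1.301 mg/dL
Patient 1: CrCl = (140 − 48) × 61.8 / (72 × 1.301) × 0.85 = 5685.6 / 93.67 × 0.85 ≈ 51.6 mL/min
Patient 2: CrCl = (140 − 58) × 59 / (72 × 3.9) × 0.85 = 4838.0 / 280.80 × 0.85 ≈ 14.6 mL/min
|51.6 − 14.6| = 37.0 mL/min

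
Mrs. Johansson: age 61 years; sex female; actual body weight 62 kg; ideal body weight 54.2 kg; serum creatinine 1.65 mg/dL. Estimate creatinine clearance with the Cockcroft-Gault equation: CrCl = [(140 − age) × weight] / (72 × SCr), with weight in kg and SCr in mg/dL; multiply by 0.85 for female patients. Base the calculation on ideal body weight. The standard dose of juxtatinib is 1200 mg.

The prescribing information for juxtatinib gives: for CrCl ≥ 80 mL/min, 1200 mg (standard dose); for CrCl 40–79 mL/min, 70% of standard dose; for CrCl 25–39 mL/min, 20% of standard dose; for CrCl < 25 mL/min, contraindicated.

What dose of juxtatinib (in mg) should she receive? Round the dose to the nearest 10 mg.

240 mg

CrCl = (140 − 61) × 54.2 / (72 × 1.65) × 0.85 = 4281.8 / 118.80 × 0.85 ≈ 30.6 mL/min
CrCl ≈ 31 mL/min → bracket 25–39 mL/min.
20% of 1200 mg = 240 mg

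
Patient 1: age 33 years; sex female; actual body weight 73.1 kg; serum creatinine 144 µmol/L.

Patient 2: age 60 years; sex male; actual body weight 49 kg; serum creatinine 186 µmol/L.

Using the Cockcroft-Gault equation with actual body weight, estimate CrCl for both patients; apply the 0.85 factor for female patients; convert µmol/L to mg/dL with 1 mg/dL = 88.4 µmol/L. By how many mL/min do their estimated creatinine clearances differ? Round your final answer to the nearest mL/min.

Patient 1: SCr = 144 / 88.4 = 1.629 mg/dL
Patient 1: CrCl = (140 − 33) × 73.1 / (72 × 1.629) × 0.85 = 7821.7 / 117.29 × 0.85 ≈ 56.7 mL/min
Patient 2: SCr = 186 / 88.4 = 2.104 mg/dL
Patient 2: CrCl = (140 − 60) × 49 / (72 × 2.104) = 3920.0 / 151.49 ≈ 25.9 mL/min
|56.7 − 25.9| = 30.8 mL/min

31 mL/min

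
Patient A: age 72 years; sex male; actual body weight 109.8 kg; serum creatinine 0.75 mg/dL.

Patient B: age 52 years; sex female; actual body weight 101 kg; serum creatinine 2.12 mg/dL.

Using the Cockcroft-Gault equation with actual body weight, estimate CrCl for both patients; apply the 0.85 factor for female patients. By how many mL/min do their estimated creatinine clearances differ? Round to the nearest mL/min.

Patient A: CrCl = (140 − 72) × 109.8 / (72 × 0.75) = 7466.4 / 54.00 ≈ 138.3 mL/min
Patient B: CrCl = (140 − 52) × 101 / (72 × 2.12) × 0.85 = 8888.0 / 152.64 × 0.85 ≈ 49.5 mL/min
|138.3 − 49.5| = 88.8 mL/min

89 mL/min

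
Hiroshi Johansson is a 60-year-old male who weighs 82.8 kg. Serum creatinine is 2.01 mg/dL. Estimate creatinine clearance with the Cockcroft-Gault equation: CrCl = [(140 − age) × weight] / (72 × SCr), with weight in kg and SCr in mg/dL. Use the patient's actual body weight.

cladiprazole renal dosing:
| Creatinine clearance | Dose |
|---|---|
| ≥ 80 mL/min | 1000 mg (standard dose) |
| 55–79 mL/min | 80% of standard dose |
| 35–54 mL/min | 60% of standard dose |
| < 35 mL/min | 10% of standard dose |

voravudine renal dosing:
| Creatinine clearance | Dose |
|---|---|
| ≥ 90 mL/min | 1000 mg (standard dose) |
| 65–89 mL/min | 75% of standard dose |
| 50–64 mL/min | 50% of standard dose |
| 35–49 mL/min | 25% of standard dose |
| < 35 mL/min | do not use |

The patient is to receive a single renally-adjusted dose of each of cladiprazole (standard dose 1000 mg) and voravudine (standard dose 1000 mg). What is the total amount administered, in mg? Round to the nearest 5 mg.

CrCl = (140 − 60) × 82.8 / (72 × 2.01) = 6624.0 / 144.72 ≈ 45.8 mL/min
CrCl ≈ 46 mL/min.
cladiprazole: 35–54 mL/min → 60% of 1000 mg = 600 mg.
voravudine: 35–49 mL/min → 25% of 1000 mg = 250 mg.
Total = 600 + 250 = 850 mg.

850 mg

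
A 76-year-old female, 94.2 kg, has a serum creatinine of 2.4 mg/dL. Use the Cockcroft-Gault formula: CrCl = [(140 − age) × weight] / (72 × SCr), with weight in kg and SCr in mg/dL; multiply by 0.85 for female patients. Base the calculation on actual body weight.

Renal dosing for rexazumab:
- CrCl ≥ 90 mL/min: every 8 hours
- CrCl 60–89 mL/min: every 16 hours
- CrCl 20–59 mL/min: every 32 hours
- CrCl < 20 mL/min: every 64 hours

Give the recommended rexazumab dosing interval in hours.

CrCl = (140 − 76) × 94.2 / (72 × 2.4) × 0.85 = 6028.8 / 172.80 × 0.85 ≈ 29.7 mL/min
CrCl ≈ 30 mL/min → bracket 20–59 mL/min → every 32 hours.

every 32 hours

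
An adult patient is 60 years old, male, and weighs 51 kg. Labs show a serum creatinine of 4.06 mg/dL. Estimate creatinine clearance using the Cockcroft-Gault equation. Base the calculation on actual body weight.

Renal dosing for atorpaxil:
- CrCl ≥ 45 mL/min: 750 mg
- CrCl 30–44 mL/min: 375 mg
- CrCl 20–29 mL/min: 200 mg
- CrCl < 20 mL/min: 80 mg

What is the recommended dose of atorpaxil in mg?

80 mg

CrCl = (140 − 60) × 51 / (72 × 4.06) = 4080.0 / 292.32 ≈ 14.0 mL/min
CrCl ≈ 14 mL/min → bracket < 20 mL/min.
Dose for this bracket: 80 mg.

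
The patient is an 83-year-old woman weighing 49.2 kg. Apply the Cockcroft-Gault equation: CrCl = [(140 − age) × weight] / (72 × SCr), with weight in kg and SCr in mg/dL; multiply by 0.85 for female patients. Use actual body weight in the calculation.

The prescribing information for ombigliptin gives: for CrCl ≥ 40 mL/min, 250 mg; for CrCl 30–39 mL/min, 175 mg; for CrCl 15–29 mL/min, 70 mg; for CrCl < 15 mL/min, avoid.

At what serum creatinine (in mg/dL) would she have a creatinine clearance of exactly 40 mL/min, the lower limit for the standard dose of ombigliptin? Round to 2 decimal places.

0.83 mg/dL

Standard dose requires CrCl ≥ 40 mL/min.
Set (140 − 83) × 49.2 × 0.85 / (72 × SCr) = 40
SCr = (140 − 83) × 49.2 × 0.85 / (72 × 40) = 0.828 mg/dL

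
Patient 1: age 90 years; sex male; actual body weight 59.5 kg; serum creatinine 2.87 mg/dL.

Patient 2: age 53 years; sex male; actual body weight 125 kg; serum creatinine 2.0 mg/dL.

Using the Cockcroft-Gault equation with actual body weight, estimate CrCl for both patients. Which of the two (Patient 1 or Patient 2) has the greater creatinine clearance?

Patient 1: CrCl = (140 − 90) × 59.5 / (72 × 2.87) = 2975.0 / 206.64 ≈ 14.4 mL/min
Patient 2: CrCl = (140 − 53) × 125 / (72 × 2) = 10875.0 / 144.00 ≈ 75.5 mL/min
14.4 vs 75.5 mL/min → Patient 2 is higher.

Patient 2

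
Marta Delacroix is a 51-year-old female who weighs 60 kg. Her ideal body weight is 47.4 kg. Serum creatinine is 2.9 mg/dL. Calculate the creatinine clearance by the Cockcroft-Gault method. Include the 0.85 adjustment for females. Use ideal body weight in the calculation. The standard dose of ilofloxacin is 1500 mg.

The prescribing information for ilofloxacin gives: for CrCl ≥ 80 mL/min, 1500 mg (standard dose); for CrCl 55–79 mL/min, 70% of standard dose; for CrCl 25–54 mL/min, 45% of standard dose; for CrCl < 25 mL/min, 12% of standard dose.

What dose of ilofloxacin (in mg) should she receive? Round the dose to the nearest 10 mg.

CrCl = (140 − 51) × 47.4 / (72 × 2.9) × 0.85 = 4218.6 / 208.80 × 0.85 ≈ 17.2 mL/min
CrCl ≈ 17 mL/min → bracket < 25 mL/min.
12% of 1500 mg = 180 mg

180 mg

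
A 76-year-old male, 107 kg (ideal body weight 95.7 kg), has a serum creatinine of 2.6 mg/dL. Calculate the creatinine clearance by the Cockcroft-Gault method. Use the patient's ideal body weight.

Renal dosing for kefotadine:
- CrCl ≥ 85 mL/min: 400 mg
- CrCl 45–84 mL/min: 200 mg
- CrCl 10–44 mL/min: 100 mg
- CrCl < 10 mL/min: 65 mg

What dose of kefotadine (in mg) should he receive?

100 mg

CrCl = (140 − 76) × 95.7 / (72 × 2.6) = 6124.8 / 187.20 ≈ 32.7 mL/min
CrCl ≈ 33 mL/min → bracket 10–44 mL/min.
Dose for this bracket: 100 mg.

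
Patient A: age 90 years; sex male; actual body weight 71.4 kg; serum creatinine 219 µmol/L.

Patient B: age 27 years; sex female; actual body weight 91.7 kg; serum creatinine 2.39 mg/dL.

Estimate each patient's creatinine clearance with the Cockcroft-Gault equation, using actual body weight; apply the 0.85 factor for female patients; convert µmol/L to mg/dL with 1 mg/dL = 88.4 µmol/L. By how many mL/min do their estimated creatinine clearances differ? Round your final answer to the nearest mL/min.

31 mL/min

Patient A: SCr = 219 / 88.4 = 2.477 mg/dL
Patient A: CrCl = (140 − 90) × 71.4 / (72 × 2.477) = 3570.0 / 178.34 ≈ 20.0 mL/min
Patient B: CrCl = (140 − 27) × 91.7 / (72 × 2.39) × 0.85 = 10362.1 / 172.08 × 0.85 ≈ 51.2 mL/min
|20.0 − 51.2| = 31.2 mL/min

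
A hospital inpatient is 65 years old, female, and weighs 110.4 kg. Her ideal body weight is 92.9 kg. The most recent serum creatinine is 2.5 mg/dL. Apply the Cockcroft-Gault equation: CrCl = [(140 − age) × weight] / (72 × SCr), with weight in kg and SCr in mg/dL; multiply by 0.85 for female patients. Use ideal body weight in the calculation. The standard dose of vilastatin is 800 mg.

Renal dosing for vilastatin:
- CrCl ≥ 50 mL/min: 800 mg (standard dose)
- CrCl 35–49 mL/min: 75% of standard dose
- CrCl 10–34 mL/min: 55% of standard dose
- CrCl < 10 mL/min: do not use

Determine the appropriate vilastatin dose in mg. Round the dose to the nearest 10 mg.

440 mg

CrCl = (140 − 65) × 92.9 / (72 × 2.5) × 0.85 = 6967.5 / 180.00 × 0.85 ≈ 32.9 mL/min
CrCl ≈ 33 mL/min → bracket 10–34 mL/min.
55% of 800 mg = 440 mg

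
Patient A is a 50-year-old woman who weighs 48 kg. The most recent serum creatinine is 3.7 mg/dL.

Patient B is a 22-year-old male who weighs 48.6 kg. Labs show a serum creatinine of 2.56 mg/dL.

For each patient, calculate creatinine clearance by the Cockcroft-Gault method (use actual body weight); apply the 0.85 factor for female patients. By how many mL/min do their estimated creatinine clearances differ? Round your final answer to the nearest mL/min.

Patient A: CrCl = (140 − 50) × 48 / (72 × 3.7) × 0.85 = 4320.0 / 266.40 × 0.85 ≈ 13.8 mL/min
Patient B: CrCl = (140 − 22) × 48.6 / (72 × 2.56) = 5734.8 / 184.32 ≈ 31.1 mL/min
|13.8 − 31.1| = 17.3 mL/min

17 mL/min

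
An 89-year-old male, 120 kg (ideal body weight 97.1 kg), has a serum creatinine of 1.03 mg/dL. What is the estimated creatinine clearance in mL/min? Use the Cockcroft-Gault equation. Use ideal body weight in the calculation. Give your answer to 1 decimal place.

CrCl = (140 − 89) × 97.1 / (72 × 1.03) = 4952.1 / 74.16 ≈ 66.8 mL/min

66.8 mL/min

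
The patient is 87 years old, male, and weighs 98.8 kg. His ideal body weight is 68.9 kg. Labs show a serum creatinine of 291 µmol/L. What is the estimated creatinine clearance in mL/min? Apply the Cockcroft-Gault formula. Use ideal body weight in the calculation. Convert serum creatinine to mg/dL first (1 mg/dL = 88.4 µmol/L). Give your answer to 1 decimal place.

15.4 mL/min

SCr = 291 / 88.4 = 3.292 mg/dL
CrCl = (140 − 87) × 68.9 / (72 × 3.292) = 3651.7 / 237.02 ≈ 15.4 mL/min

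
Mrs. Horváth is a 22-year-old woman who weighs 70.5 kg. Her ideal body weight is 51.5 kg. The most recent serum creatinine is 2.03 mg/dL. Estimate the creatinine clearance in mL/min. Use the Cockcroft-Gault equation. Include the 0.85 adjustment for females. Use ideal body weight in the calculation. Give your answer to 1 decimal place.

35.3 mL/min

CrCl = (140 − 22) × 51.5 / (72 × 2.03) × 0.85 = 6077.0 / 146.16 × 0.85 ≈ 35.3 mL/min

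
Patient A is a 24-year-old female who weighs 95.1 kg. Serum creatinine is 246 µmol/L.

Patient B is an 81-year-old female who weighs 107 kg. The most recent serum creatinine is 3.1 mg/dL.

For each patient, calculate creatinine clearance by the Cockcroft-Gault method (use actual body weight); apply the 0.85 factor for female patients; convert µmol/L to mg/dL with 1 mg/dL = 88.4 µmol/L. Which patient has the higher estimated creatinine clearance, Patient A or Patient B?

Patient A: SCr = 246 / 88.4 = 2.783 mg/dL
Patient A: CrCl = (140 − 24) × 95.1 / (72 × 2.783) × 0.85 = 11031.6 / 200.38 × 0.85 ≈ 46.8 mL/min
Patient B: CrCl = (140 − 81) × 107 / (72 × 3.1) × 0.85 = 6313.0 / 223.20 × 0.85 ≈ 24.0 mL/min
46.8 vs 24.0 mL/min → Patient A is higher.

Patient A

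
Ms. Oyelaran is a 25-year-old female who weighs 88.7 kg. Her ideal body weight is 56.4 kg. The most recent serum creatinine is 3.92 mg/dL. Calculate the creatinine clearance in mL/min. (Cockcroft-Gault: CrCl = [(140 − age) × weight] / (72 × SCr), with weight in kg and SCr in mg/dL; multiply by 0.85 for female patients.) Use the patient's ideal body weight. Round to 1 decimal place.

19.5 mL/min

CrCl = (140 − 25) × 56.4 / (72 × 3.92) × 0.85 = 6486.0 / 282.24 × 0.85 ≈ 19.5 mL/min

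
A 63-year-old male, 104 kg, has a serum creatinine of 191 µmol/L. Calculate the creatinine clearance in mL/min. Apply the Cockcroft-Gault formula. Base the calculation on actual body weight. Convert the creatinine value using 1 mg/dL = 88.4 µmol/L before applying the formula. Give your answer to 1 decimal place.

SCr = 191 / 88.4 = 2.161 mg/dL
CrCl = (140 − 63) × 104 / (72 × 2.161) = 8008.0 / 155.59 ≈ 51.5 mL/min

51.5 mL/min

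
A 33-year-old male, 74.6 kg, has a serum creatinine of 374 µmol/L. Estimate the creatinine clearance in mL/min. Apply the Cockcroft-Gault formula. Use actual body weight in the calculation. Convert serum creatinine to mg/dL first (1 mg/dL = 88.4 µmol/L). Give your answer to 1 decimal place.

26.2 mL/min

SCr = 374 / 88.4 = 4.231 mg/dL
CrCl = (140 − 33) × 74.6 / (72 × 4.231) = 7982.2 / 304.63 ≈ 26.2 mL/min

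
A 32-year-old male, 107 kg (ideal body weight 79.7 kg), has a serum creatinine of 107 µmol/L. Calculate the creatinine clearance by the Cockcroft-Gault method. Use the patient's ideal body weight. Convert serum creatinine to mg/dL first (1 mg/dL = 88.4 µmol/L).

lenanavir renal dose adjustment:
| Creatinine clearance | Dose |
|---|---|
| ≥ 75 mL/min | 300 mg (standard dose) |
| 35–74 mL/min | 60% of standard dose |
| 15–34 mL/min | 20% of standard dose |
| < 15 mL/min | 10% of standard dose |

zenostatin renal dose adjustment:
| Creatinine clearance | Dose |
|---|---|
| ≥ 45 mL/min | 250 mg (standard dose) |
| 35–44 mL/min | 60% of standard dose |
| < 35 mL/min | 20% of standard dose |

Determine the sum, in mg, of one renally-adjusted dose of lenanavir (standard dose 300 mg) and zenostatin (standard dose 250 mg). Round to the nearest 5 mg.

550 mg

SCr = 107 / 88.4 = 1.21 mg/dL
CrCl = (140 − 32) × 79.7 / (72 × 1.21) = 8607.6 / 87.12 ≈ 98.8 mL/min
CrCl ≈ 99 mL/min.
lenanavir: ≥ 75 mL/min → 100% of 300 mg = 300 mg.
zenostatin: ≥ 45 mL/min → 100% of 250 mg = 250 mg.
Total = 300 + 250 = 550 mg.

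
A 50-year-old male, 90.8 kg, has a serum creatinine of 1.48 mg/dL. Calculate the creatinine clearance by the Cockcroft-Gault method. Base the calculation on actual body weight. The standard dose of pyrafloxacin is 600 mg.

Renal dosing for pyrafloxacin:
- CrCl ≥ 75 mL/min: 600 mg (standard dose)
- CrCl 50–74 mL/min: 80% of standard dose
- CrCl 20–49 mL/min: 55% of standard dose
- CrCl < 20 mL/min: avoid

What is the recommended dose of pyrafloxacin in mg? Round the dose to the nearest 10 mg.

600 mg

CrCl = (140 − 50) × 90.8 / (72 × 1.48) = 8172.0 / 106.56 ≈ 76.7 mL/min
CrCl ≈ 77 mL/min → bracket ≥ 75 mL/min.
100% of 600 mg = 600 mg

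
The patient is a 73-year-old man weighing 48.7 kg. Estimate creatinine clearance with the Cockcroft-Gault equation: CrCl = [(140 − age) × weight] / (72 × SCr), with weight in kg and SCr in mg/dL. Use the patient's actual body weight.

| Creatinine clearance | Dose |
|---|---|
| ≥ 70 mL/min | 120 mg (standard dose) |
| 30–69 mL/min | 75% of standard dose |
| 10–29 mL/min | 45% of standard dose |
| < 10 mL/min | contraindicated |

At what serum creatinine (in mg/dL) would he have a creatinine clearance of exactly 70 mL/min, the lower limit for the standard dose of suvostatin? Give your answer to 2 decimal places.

Standard dose requires CrCl ≥ 70 mL/min.
Set (140 − 73) × 48.7 / (72 × SCr) = 70
SCr = (140 − 73) × 48.7 / (72 × 70) = 0.647 mg/dL

0.65 mg/dL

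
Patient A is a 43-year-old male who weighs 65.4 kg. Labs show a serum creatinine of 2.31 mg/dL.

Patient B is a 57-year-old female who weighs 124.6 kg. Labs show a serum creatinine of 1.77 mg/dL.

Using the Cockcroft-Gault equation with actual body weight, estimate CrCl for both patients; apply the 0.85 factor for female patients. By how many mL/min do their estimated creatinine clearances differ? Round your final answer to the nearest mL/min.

31 mL/min

Patient A: CrCl = (140 − 43) × 65.4 / (72 × 2.31) = 6343.8 / 166.32 ≈ 38.1 mL/min
Patient B: CrCl = (140 − 57) × 124.6 / (72 × 1.77) × 0.85 = 10341.8 / 127.44 × 0.85 ≈ 69.0 mL/min
|38.1 − 69.0| = 30.9 mL/min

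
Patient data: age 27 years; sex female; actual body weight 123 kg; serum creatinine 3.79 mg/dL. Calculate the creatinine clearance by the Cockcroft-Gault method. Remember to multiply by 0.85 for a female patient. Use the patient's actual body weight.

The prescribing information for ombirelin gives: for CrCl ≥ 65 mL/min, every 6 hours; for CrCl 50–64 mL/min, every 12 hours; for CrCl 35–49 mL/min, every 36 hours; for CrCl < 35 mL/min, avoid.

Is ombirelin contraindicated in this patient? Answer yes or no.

CrCl = (140 − 27) × 123 / (72 × 3.79) × 0.85 = 13899.0 / 272.88 × 0.85 ≈ 43.3 mL/min
CrCl ≈ 43 mL/min, which is ≥ 35 mL/min.

no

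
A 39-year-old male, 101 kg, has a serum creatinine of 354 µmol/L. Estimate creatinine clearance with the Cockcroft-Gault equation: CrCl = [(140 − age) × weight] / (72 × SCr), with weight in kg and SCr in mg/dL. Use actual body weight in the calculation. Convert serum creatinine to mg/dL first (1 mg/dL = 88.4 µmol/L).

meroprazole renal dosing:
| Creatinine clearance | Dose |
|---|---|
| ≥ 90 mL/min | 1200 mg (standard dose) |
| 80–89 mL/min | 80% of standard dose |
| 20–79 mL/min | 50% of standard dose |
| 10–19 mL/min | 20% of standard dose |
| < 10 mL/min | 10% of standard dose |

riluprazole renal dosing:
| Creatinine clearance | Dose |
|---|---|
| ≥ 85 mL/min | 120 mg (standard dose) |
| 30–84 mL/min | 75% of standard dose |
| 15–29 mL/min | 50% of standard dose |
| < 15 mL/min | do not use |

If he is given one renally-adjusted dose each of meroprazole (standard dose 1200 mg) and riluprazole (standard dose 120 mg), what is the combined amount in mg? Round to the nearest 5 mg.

690 mg

SCr = 354 / 88.4 = 4.005 mg/dL
CrCl = (140 − 39) × 101 / (72 × 4.005) = 10201.0 / 288.36 ≈ 35.4 mL/min
CrCl ≈ 35 mL/min.
meroprazole: 20–79 mL/min → 50% of 1200 mg = 600 mg.
riluprazole: 30–84 mL/min → 75% of 120 mg = 90 mg.
Total = 600 + 90 = 690 mg.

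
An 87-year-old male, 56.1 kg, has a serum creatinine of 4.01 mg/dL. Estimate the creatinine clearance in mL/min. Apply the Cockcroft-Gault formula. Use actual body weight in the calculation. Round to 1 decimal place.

CrCl = (140 − 87) × 56.1 / (72 × 4.01) = 2973.3 / 288.72 ≈ 10.3 mL/min

10.3 mL/min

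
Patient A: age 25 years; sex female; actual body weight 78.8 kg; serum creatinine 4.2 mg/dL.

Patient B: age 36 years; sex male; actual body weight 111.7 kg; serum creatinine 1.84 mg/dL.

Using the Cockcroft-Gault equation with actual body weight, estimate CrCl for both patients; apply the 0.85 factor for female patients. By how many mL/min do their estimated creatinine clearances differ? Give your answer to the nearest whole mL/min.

Patient A: CrCl = (140 − 25) × 78.8 / (72 × 4.2) × 0.85 = 9062.0 / 302.40 × 0.85 ≈ 25.5 mL/min
Patient B: CrCl = (140 − 36) × 111.7 / (72 × 1.84) = 11616.8 / 132.48 ≈ 87.7 mL/min
|25.5 − 87.7| = 62.2 mL/min

62 mL/min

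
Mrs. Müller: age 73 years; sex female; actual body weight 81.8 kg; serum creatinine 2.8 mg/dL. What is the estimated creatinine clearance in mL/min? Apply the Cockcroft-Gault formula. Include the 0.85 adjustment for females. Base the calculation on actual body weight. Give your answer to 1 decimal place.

23.1 mL/min

CrCl = (140 − 73) × 81.8 / (72 × 2.8) × 0.85 = 5480.6 / 201.60 × 0.85 ≈ 23.1 mL/min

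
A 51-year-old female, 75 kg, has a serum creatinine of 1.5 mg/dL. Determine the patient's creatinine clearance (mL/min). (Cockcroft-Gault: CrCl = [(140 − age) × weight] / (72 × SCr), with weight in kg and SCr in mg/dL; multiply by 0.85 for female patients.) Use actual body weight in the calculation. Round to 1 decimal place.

CrCl = (140 − 51) × 75 / (72 × 1.5) × 0.85 = 6675.0 / 108.00 × 0.85 ≈ 52.5 mL/min

52.5 mL/min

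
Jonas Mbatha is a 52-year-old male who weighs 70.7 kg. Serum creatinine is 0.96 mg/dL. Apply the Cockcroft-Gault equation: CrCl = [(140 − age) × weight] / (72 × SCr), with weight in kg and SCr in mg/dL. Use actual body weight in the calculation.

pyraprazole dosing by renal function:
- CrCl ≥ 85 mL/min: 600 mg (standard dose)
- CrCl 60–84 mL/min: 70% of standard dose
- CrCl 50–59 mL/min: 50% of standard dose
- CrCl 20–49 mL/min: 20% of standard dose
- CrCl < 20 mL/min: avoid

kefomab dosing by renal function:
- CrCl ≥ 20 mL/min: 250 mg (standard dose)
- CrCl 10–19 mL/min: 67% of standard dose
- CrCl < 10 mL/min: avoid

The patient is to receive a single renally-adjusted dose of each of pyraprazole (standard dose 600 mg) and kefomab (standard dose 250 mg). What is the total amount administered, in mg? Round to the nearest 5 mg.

850 mg

CrCl = (140 − 52) × 70.7 / (72 × 0.96) = 6221.6 / 69.12 ≈ 90.0 mL/min
CrCl ≈ 90 mL/min.
pyraprazole: ≥ 85 mL/min → 100% of 600 mg = 600 mg.
kefomab: ≥ 20 mL/min → 100% of 250 mg = 250 mg.
Total = 600 + 250 = 850 mg.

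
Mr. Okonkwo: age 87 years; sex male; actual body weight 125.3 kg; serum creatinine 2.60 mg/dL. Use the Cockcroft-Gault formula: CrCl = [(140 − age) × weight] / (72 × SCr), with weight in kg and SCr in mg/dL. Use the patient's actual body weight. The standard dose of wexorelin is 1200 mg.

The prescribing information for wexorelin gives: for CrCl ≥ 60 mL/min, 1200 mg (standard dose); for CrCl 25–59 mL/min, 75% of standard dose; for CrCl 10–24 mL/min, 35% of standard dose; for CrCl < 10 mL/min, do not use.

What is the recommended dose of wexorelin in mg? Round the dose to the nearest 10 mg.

CrCl = (140 − 87) × 125.3 / (72 × 2.6) = 6640.9 / 187.20 ≈ 35.5 mL/min
CrCl ≈ 35 mL/min → bracket 25–59 mL/min.
75% of 1200 mg = 900 mg

900 mg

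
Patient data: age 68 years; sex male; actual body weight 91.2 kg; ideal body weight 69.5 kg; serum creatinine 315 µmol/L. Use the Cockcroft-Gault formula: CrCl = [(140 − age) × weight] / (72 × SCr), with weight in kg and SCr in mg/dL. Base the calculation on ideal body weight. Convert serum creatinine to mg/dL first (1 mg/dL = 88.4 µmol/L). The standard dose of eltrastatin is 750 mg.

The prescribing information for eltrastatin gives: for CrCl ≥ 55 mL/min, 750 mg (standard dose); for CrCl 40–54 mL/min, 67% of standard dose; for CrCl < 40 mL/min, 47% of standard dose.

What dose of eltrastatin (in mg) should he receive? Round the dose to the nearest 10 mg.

SCr = 315 / 88.4 = 3.563 mg/dL
CrCl = (140 − 68) × 69.5 / (72 × 3.563) = 5004.0 / 256.54 ≈ 19.5 mL/min
CrCl ≈ 20 mL/min → bracket < 40 mL/min.
47% of 750 mg = 352.5 mg → 350 mg

350 mg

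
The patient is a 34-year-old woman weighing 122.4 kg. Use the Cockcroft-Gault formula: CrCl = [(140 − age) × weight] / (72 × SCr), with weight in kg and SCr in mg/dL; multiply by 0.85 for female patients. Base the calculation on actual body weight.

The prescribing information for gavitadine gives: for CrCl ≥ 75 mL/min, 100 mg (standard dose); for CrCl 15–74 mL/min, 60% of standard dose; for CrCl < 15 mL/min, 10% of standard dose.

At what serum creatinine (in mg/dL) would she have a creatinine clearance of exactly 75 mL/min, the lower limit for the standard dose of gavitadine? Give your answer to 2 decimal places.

Standard dose requires CrCl ≥ 75 mL/min.
Set (140 − 34) × 122.4 × 0.85 / (72 × SCr) = 75
SCr = (140 − 34) × 122.4 × 0.85 / (72 × 75) = 2.042 mg/dL

2.04 mg/dL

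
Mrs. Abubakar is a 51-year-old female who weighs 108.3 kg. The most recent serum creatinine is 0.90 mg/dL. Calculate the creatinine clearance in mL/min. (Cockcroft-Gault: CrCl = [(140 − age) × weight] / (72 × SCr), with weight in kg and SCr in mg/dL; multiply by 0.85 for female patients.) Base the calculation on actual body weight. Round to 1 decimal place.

126.4 mL/min

CrCl = (140 − 51) × 108.3 / (72 × 0.9) × 0.85 = 9638.7 / 64.80 × 0.85 ≈ 126.4 mL/min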